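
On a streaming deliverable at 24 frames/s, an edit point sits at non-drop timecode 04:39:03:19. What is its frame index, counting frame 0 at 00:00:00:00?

Total seconds to the label: (4 × 3600 + 39 × 60 + 3) = 16743.
Frame index = 16743 × 24 + 19 = 401851.

frame 401851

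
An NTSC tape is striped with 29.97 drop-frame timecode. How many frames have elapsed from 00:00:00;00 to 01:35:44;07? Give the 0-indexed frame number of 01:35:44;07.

172155

As if non-drop at 30 labels/s: (1 × 3600 + 35 × 60 + 44) × 30 + 7 = 172327.
Minute boundaries passed: 95; those not divisible by 10: 95 − 9 = 86; dropped labels = 2 × 86 = 172.
Actual frame index = 172327 − 172 = 172155.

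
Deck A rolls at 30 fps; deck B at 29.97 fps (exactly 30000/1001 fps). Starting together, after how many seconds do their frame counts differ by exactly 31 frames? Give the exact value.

31031/30 seconds

The gap grows by |30000/1001 − 30| = 30/1001 frames per second.
Time for a 31-frame gap: 31 ÷ (30/1001) = 31031/30 s.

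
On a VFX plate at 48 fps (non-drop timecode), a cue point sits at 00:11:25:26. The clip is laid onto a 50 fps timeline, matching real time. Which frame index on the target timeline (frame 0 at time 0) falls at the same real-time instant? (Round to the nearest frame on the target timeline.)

frame 34277

Source frame index: (0×3600 + 11×60 + 25) × 48 + 26 = 32906.
Real time: 32906 / (48) = 16453/24 s.
Target frame: (16453/24) × (50) = 411325/12 ≈ 34277.083 → 34277.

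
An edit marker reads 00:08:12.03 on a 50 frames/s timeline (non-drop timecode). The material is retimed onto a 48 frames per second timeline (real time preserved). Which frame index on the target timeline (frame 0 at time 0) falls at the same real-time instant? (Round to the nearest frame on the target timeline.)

Source frame index: (0×3600 + 8×60 + 12) × 50 + 3 = 24603.
Real time: 24603 / (50) = 24603/50 s.
Target frame: (24603/50) × (48) = 590472/25 ≈ 23618.880 → 23619.

frame 23619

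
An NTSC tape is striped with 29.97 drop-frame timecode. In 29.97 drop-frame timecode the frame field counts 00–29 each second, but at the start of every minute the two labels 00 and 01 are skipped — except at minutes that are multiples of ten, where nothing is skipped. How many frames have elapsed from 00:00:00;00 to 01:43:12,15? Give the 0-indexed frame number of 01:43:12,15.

Complete 10-minute blocks: 10, each 17982 frames → 179820.
Remaining 3 whole minutes in the current block: 1800 + 2 × 1798 = 5396 frames.
Within the current minute: 12 × 30 + 15 − 2 = 373 (labels ;00/;01 skipped at this minute). Total = 179820 + 5396 + 373 = 185589.

185589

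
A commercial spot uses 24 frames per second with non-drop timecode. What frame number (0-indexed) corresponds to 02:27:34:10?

frame 212506

Total seconds to the label: (2 × 3600 + 27 × 60 + 34) = 8854.
Frame index = 8854 × 24 + 10 = 212506.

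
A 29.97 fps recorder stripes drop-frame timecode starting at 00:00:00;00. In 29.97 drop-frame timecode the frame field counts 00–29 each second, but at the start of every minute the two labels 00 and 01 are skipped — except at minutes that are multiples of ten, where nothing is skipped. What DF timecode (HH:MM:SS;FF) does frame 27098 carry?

Ten DF minutes hold 17982 frames, so frame 27098 lies in block 1 (frames 17982–35963) with 9116 frames into that block.
The block's first minute is 1800 frames and the rest 1798 each; 9116 frames reaches minute 5, so 1 × 18 + 5 × 2 = 28 labels have been skipped so far.
Adding those back, label number 27098 + 28 = 27126 at 30 labels/s is 904 s + 6 f = 0 h 15 min 4 s frame 6, i.e. 00:15:04;06.

00:15:04;06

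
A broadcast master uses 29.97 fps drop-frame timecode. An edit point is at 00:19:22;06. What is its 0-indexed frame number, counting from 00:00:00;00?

Complete 10-minute blocks: 1, each 17982 frames → 17982.
Remaining 9 whole minutes in the current block: 1800 + 8 × 1798 = 16184 frames.
Within the current minute: 22 × 30 + 6 − 2 = 664 (labels ;00/;01 skipped at this minute). Total = 17982 + 16184 + 664 = 34830.

34830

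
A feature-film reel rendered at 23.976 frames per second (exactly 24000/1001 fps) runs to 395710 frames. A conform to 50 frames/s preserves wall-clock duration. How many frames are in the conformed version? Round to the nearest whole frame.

825220 frames

Frames at target rate = 395710 × (50) / (24000/1001) = 39610571/48 ≈ 825220.229.
Nearest whole frame: 825220.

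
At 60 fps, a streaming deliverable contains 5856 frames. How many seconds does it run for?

97.6 seconds

Running time = 5856 / (60) = 97.6 s.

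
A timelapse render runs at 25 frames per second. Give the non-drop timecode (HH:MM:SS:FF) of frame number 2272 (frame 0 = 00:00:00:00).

00:01:30:22

2272 ÷ 25 = 90 full seconds, remainder 22 frames.
90 s = 0 h 1 min 30 s.
Timecode: 00:01:30:22.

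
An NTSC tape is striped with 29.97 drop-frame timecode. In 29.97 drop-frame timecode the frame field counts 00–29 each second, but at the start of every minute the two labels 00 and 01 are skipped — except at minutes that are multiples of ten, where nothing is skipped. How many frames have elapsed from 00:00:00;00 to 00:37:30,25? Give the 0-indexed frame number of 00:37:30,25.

67457

Complete 10-minute blocks: 3, each 17982 frames → 53946.
Remaining 7 whole minutes in the current block: 1800 + 6 × 1798 = 12588 frames.
Within the current minute: 30 × 30 + 25 − 2 = 923 (labels ;00/;01 skipped at this minute). Total = 53946 + 12588 + 923 = 67457.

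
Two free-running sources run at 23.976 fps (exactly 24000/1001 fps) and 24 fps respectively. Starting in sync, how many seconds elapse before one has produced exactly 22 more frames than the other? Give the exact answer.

The gap grows by |24 − 24000/1001| = 24/1001 frames per second.
Time for a 22-frame gap: 22 ÷ (24/1001) = 11011/12 s.

11011/12 seconds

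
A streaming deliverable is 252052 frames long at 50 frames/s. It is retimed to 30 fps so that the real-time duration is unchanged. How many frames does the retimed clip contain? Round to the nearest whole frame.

151231 frames

Frames at target rate = 252052 × (30) / (50) = 756156/5 ≈ 151231.200.
Nearest whole frame: 151231.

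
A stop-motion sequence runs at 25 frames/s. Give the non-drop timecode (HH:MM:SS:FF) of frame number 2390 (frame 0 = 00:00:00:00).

2390 ÷ 25 = 95 full seconds, remainder 15 frames.
95 s = 0 h 1 min 35 s.
Timecode: 00:01:35:15.

00:01:35:15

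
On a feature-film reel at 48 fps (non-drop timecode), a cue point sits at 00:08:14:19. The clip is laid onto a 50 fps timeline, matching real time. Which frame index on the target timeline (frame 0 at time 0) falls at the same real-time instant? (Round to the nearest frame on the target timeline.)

frame 24720

Source frame index: (0×3600 + 8×60 + 14) × 48 + 19 = 23731.
Real time: 23731 / (48) = 23731/48 s.
Target frame: (23731/48) × (50) = 593275/24 ≈ 24719.792 → 24720.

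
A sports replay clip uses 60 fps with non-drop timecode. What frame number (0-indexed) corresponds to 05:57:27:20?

1286840

Total seconds to the label: (5 × 3600 + 57 × 60 + 27) = 21447.
Frame index = 21447 × 60 + 20 = 1286840.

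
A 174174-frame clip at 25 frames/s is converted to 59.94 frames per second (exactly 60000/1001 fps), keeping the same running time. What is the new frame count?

417600 frames

Target frames = source frames × (target rate / source rate) = 174174 × (60000/1001)/(25) = 174174 × 2400/1001 = 417600.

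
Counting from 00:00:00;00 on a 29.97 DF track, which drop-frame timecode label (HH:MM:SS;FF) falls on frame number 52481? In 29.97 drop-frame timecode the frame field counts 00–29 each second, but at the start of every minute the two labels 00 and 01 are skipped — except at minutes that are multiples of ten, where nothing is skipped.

00:29:11;05

Ten DF minutes hold 17982 frames, so frame 52481 lies in block 2 (frames 35964–53945) with 16517 frames into that block.
The block's first minute is 1800 frames and the rest 1798 each; 16517 frames reaches minute 9, so 2 × 18 + 9 × 2 = 54 labels have been skipped so far.
Adding those back, label number 52481 + 54 = 52535 at 30 labels/s is 1751 s + 5 f = 0 h 29 min 11 s frame 5, i.e. 00:29:11;05.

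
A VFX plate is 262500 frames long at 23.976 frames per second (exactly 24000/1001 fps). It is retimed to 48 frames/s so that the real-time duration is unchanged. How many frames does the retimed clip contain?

Target frames = source frames × (target rate / source rate) = 262500 × (48)/(24000/1001) = 262500 × 1001/500 = 525525.

525525 frames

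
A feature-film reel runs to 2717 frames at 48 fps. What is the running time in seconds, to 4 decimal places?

56.6042 seconds

Running time = 2717 × 1/48 = 2717/48 s ≈ 56.6042 s.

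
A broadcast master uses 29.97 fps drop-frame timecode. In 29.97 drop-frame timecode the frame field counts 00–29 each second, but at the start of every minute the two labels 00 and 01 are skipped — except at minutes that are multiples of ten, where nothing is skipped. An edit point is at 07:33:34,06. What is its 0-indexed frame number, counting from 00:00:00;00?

815610

As if non-drop at 30 labels/s: (7 × 3600 + 33 × 60 + 34) × 30 + 6 = 816426.
Minute boundaries passed: 453; those not divisible by 10: 453 − 45 = 408; dropped labels = 2 × 408 = 816.
Actual frame index = 816426 − 816 = 815610.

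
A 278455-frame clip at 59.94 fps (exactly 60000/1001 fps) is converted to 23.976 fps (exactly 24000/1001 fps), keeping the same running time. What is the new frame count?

Target frames = source frames × (target rate / source rate) = 278455 × (24000/1001)/(60000/1001) = 278455 × 2/5 = 111382.

111382 frames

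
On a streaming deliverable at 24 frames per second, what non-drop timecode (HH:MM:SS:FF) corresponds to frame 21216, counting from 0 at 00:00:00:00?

00:14:44:00

21216 ÷ 24 = 884 full seconds, remainder 0 frames.
884 s = 0 h 14 min 44 s.
Timecode: 00:14:44:00.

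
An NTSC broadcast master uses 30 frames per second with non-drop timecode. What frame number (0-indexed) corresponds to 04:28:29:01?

Total seconds to the label: (4 × 3600 + 28 × 60 + 29) = 16109.
Frame index = 16109 × 30 + 1 = 483271.

483271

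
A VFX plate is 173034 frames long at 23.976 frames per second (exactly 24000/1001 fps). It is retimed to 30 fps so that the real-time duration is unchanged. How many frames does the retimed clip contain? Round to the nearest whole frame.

216509 frames

Frames at target rate = 173034 × (30) / (24000/1001) = 86603517/400 ≈ 216508.793.
Nearest whole frame: 216509.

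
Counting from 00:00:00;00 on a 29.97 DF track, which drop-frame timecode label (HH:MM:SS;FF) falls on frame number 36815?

Each 10-minute DF block holds 10 × 60 × 30 − 9 × 2 = 17982 frames. 36815 ÷ 17982 → 2 full blocks, remainder 851.
Within the partial block the first minute is 1800 frames and each further minute 1798, so 0 further minute boundaries passed. Total skipped labels = 18 × 2 + 2 × 0 = 36.
Non-drop label index = 36815 + 36 = 36851; at 30 labels/s that is 00:20:28:11, i.e. DF 00:20:28;11.

00:20:28;11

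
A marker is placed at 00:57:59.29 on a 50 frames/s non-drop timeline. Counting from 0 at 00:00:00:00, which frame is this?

Total seconds to the label: (0 × 3600 + 57 × 60 + 59) = 3479.
Frame index = 3479 × 50 + 29 = 173979.

frame 173979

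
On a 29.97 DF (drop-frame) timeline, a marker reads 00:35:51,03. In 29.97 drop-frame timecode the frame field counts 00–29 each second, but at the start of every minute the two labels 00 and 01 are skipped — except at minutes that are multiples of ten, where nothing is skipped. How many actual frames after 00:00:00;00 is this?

64469

As if non-drop at 30 labels/s: (0 × 3600 + 35 × 60 + 51) × 30 + 3 = 64533.
Minute boundaries passed: 35; those not divisible by 10: 35 − 3 = 32; dropped labels = 2 × 32 = 64.
Actual frame index = 64533 − 64 = 64469.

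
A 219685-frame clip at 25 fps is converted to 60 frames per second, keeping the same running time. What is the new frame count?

Target frames = source frames × (target rate / source rate) = 219685 × (60)/(25) = 219685 × 12/5 = 527244.

527244 frames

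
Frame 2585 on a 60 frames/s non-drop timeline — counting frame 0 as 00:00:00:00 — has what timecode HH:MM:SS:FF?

2585 ÷ 60 = 43 full seconds, remainder 5 frames.
43 s = 0 h 0 min 43 s.
Timecode: 00:00:43:05.

00:00:43:05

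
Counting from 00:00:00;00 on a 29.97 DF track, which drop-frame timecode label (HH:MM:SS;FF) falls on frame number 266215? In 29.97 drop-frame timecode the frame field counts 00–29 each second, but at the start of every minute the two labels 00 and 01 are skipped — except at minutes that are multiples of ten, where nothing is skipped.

02:28:02;23

Ten DF minutes hold 17982 frames, so frame 266215 lies in block 14 (frames 251748–269729) with 14467 frames into that block.
The block's first minute is 1800 frames and the rest 1798 each; 14467 frames reaches minute 8, so 14 × 18 + 8 × 2 = 268 labels have been skipped so far.
Adding those back, label number 266215 + 268 = 266483 at 30 labels/s is 8882 s + 23 f = 2 h 28 min 2 s frame 23, i.e. 02:28:02;23.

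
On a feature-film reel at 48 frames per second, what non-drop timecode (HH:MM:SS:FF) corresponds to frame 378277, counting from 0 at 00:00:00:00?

378277 ÷ 48 = 7880 full seconds, remainder 37 frames.
7880 s = 2 h 11 min 20 s.
Timecode: 02:11:20:37.

02:11:20:37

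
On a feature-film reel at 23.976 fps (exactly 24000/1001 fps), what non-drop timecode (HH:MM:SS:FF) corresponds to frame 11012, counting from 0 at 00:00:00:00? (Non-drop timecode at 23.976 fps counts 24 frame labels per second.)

00:07:38:20

11012 ÷ 24 = 458 full seconds, remainder 20 frames.
458 s = 0 h 7 min 38 s.
Timecode: 00:07:38:20.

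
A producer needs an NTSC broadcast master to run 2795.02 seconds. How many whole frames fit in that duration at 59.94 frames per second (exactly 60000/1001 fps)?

167533 frames

Frames = 2795.02 × 60000/1001 = 167701200/1001 ≈ 167533.6663.
Complete frames: 167533.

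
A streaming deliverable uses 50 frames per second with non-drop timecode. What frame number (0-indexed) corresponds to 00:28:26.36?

Total seconds to the label: (0 × 3600 + 28 × 60 + 26) = 1706.
Frame index = 1706 × 50 + 36 = 85336.

85336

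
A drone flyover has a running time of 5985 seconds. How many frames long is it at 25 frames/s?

Frames = 5985 × 25 = 149625.

149625 frames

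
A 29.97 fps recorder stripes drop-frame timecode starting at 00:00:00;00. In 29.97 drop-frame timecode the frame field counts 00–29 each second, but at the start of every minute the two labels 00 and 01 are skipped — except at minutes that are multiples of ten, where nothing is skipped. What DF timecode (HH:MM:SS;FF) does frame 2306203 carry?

21:22:30;11

Each 10-minute DF block holds 10 × 60 × 30 − 9 × 2 = 17982 frames. 2306203 ÷ 17982 → 128 full blocks, remainder 4507.
Within the partial block the first minute is 1800 frames and each further minute 1798, so 2 further minute boundaries passed. Total skipped labels = 18 × 128 + 2 × 2 = 2308.
Non-drop label index = 2306203 + 2308 = 2308511; at 30 labels/s that is 21:22:30:11, i.e. DF 21:22:30;11.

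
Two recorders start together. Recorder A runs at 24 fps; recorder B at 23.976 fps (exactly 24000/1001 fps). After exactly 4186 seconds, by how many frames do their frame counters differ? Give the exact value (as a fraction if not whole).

1104/11 frames

A emits 24 × 4186 = 100464 frames; B emits 24000/1001 × 4186 = 1104000/11.
Difference = 1104/11 frames (≈ 100.3636); B is behind A.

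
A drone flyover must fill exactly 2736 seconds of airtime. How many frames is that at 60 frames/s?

164160 frames

Frames = 2736 × 60 = 164160.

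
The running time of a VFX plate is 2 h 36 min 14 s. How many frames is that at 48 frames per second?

2 h 36 min 14 s = 9374 s.
Frames = 9374 × 48 = 449952.

449952 frames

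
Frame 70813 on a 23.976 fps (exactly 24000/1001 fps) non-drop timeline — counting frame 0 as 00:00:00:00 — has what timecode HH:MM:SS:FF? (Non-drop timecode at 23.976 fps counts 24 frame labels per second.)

70813 ÷ 24 = 2950 full seconds, remainder 13 frames.
2950 s = 0 h 49 min 10 s.
Timecode: 00:49:10:13.

00:49:10:13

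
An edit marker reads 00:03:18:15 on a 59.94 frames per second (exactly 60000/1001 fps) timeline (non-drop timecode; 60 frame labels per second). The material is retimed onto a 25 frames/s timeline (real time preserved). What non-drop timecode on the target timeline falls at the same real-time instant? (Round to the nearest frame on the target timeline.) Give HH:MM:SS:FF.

00:03:18:11

Source frame index: (0×3600 + 3×60 + 18) × 60 + 15 = 11895.
Real time: 11895 / (60000/1001) = 793793/4000 s.
Target frame: (793793/4000) × (25) = 793793/160 ≈ 4961.206 → 4961.
At 25 labels/s: frame 4961 → 00:03:18:11.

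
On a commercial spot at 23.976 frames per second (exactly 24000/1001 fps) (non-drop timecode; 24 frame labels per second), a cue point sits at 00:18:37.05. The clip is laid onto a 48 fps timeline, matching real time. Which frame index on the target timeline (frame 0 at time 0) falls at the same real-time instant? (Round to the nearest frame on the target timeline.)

frame 53680

Source frame index: (0×3600 + 18×60 + 37) × 24 + 5 = 26813.
Real time: 26813 / (24000/1001) = 26839813/24000 s.
Target frame: (26839813/24000) × (48) = 26839813/500 ≈ 53679.626 → 53680.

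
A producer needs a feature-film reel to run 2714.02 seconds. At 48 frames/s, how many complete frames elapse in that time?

130272 frames

Frames = 2714.02 × 48 = 3256824/25 ≈ 130272.9600.
Complete frames: 130272.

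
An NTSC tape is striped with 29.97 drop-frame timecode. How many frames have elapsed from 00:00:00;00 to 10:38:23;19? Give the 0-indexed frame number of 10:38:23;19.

1147959

As if non-drop at 30 labels/s: (10 × 3600 + 38 × 60 + 23) × 30 + 19 = 1149109.
Minute boundaries passed: 638; those not divisible by 10: 638 − 63 = 575; dropped labels = 2 × 575 = 1150.
Actual frame index = 1149109 − 1150 = 1147959.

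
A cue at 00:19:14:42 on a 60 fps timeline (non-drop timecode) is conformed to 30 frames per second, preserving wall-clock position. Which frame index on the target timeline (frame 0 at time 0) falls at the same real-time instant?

Source frame index: (0×3600 + 19×60 + 14) × 60 + 42 = 69282.
Real time: 69282 / (60) = 11547/10 s.
Target frame: (11547/10) × (30) = 34641.

frame 34641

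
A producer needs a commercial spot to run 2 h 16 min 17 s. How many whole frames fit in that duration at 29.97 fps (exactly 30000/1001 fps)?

2 h 16 min 17 s = 8177 s.
Frames = 8177 × 30000/1001 = 18870000/77 ≈ 245064.9351.
Complete frames: 245064.

245064 frames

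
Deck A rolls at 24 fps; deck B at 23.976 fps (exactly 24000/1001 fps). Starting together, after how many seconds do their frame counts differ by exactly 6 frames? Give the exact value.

The gap grows by |24000/1001 − 24| = 24/1001 frames per second.
Time for a 6-frame gap: 6 ÷ (24/1001) = 250.25 s.

250.25 seconds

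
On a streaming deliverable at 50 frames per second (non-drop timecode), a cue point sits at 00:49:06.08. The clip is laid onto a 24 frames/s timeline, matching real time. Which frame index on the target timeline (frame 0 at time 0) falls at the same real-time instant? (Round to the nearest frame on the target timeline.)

frame 70708

Source frame index: (0×3600 + 49×60 + 6) × 50 + 8 = 147308.
Real time: 147308 / (50) = 73654/25 s.
Target frame: (73654/25) × (24) = 1767696/25 ≈ 70707.840 → 70708.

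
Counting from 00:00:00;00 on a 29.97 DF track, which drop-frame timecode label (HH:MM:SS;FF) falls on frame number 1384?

Each 10-minute DF block holds 10 × 60 × 30 − 9 × 2 = 17982 frames. 1384 ÷ 17982 → 0 full blocks, remainder 1384.
Within the partial block the first minute is 1800 frames and each further minute 1798, so 0 further minute boundaries passed. Total skipped labels = 18 × 0 + 2 × 0 = 0.
Non-drop label index = 1384 + 0 = 1384; at 30 labels/s that is 00:00:46:04, i.e. DF 00:00:46;04.

00:00:46;04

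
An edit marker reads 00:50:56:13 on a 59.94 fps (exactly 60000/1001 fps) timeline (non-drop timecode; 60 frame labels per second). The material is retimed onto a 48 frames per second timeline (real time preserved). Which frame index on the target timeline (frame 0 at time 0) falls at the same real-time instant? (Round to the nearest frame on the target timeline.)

Source frame index: (0×3600 + 50×60 + 56) × 60 + 13 = 183373.
Real time: 183373 / (60000/1001) = 183556373/60000 s.
Target frame: (183556373/60000) × (48) = 183556373/1250 ≈ 146845.098 → 146845.

frame 146845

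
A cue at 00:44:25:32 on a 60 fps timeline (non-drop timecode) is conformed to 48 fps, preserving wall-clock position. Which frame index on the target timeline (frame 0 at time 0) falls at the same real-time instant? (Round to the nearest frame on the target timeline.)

frame 127946

Source frame index: (0×3600 + 44×60 + 25) × 60 + 32 = 159932.
Real time: 159932 / (60) = 39983/15 s.
Target frame: (39983/15) × (48) = 639728/5 ≈ 127945.600 → 127946.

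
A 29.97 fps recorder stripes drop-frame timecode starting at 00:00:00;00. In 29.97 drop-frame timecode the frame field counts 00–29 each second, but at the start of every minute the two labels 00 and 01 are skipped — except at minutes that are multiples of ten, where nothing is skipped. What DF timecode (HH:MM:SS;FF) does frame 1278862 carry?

11:51:11;12

Each 10-minute DF block holds 10 × 60 × 30 − 9 × 2 = 17982 frames. 1278862 ÷ 17982 → 71 full blocks, remainder 2140.
Within the partial block the first minute is 1800 frames and each further minute 1798, so 1 further minute boundary passed. Total skipped labels = 18 × 71 + 2 × 1 = 1280.
Non-drop label index = 1278862 + 1280 = 1280142; at 30 labels/s that is 11:51:11:12, i.e. DF 11:51:11;12.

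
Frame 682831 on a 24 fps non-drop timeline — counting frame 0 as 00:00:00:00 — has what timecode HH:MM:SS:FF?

682831 ÷ 24 = 28451 full seconds, remainder 7 frames.
28451 s = 7 h 54 min 11 s.
Timecode: 07:54:11:07.

07:54:11:07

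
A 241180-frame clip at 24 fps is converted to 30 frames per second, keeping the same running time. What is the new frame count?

301475 frames

Target frames = source frames × (target rate / source rate) = 241180 × (30)/(24) = 241180 × 5/4 = 301475.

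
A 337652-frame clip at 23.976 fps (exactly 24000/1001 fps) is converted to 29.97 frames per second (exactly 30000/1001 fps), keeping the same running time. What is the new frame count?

422065 frames

Target frames = source frames × (target rate / source rate) = 337652 × (30000/1001)/(24000/1001) = 337652 × 5/4 = 422065.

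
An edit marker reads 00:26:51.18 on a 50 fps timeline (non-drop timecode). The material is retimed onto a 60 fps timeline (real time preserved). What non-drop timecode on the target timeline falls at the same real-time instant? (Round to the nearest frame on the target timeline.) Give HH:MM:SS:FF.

00:26:51:22

Source frame index: (0×3600 + 26×60 + 51) × 50 + 18 = 80568.
Real time: 80568 / (50) = 40284/25 s.
Target frame: (40284/25) × (60) = 483408/5 ≈ 96681.600 → 96682.
At 60 labels/s: frame 96682 → 00:26:51:22.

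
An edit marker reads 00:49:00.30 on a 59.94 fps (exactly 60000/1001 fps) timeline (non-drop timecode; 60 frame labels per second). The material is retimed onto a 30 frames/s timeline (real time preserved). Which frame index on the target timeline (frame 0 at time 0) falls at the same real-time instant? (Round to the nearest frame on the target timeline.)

Source frame index: (0×3600 + 49×60 + 0) × 60 + 30 = 176430.
Real time: 176430 / (60000/1001) = 5886881/2000 s.
Target frame: (5886881/2000) × (30) = 17660643/200 ≈ 88303.215 → 88303.

frame 88303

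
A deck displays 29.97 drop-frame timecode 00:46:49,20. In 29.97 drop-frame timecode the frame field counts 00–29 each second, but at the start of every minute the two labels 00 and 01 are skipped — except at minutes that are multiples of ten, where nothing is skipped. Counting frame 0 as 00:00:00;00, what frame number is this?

As if non-drop at 30 labels/s: (0 × 3600 + 46 × 60 + 49) × 30 + 20 = 84290.
Minute boundaries passed: 46; those not divisible by 10: 46 − 4 = 42; dropped labels = 2 × 42 = 84.
Actual frame index = 84290 − 84 = 84206.

84206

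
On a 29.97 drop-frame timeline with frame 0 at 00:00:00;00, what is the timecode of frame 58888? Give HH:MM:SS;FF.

Ten DF minutes hold 17982 frames, so frame 58888 lies in block 3 (frames 53946–71927) with 4942 frames into that block.
The block's first minute is 1800 frames and the rest 1798 each; 4942 frames reaches minute 2, so 3 × 18 + 2 × 2 = 58 labels have been skipped so far.
Adding those back, label number 58888 + 58 = 58946 at 30 labels/s is 1964 s + 26 f = 0 h 32 min 44 s frame 26, i.e. 00:32:44;26.

00:32:44;26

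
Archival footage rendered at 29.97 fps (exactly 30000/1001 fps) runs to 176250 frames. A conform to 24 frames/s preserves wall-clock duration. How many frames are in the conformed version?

Target frames = source frames × (target rate / source rate) = 176250 × (24)/(30000/1001) = 176250 × 1001/1250 = 141141.

141141 frames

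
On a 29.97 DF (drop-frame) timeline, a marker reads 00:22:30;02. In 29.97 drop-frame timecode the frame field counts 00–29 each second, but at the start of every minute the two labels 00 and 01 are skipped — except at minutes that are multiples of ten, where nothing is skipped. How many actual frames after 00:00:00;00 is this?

40462

Complete 10-minute blocks: 2, each 17982 frames → 35964.
Remaining 2 whole minutes in the current block: 1800 + 1 × 1798 = 3598 frames.
Within the current minute: 30 × 30 + 2 − 2 = 900 (labels ;00/;01 skipped at this minute). Total = 35964 + 3598 + 900 = 40462.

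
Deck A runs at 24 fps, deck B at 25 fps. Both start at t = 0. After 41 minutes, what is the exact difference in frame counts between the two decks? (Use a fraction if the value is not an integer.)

41 min = 2460 s.
A emits 24 × 2460 = 59040 frames; B emits 25 × 2460 = 61500.
Difference = 2460 frames; B is ahead of A.

2460 frames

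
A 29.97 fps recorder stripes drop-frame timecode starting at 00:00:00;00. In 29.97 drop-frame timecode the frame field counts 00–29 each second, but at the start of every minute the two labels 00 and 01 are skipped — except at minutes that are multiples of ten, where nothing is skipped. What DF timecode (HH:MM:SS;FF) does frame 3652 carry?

Ten DF minutes hold 17982 frames, so frame 3652 lies in block 0 (frames 0–17981) with 3652 frames into that block.
The block's first minute is 1800 frames and the rest 1798 each; 3652 frames reaches minute 2, so 0 × 18 + 2 × 2 = 4 labels have been skipped so far.
Adding those back, label number 3652 + 4 = 3656 at 30 labels/s is 121 s + 26 f = 0 h 2 min 1 s frame 26, i.e. 00:02:01;26.

00:02:01;26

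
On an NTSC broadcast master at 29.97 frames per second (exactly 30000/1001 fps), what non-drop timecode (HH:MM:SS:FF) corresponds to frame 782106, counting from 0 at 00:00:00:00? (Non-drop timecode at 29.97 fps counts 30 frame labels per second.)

782106 ÷ 30 = 26070 full seconds, remainder 6 frames.
26070 s = 7 h 14 min 30 s.
Timecode: 07:14:30:06.

07:14:30:06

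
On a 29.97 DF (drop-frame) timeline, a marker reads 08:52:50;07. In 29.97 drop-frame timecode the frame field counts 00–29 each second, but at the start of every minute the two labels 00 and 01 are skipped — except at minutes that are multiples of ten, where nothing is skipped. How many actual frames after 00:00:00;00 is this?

Complete 10-minute blocks: 53, each 17982 frames → 953046.
Remaining 2 whole minutes in the current block: 1800 + 1 × 1798 = 3598 frames.
Within the current minute: 50 × 30 + 7 − 2 = 1505 (labels ;00/;01 skipped at this minute). Total = 953046 + 3598 + 1505 = 958149.

958149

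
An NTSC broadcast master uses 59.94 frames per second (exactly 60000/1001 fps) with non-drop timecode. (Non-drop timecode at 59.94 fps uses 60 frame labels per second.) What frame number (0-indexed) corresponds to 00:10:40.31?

frame 38431

Total seconds to the label: (0 × 3600 + 10 × 60 + 40) = 640.
Frame index = 640 × 60 + 31 = 38431.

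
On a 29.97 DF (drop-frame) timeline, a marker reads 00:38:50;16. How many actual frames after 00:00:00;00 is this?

As if non-drop at 30 labels/s: (0 × 3600 + 38 × 60 + 50) × 30 + 16 = 69916.
Minute boundaries passed: 38; those not divisible by 10: 38 − 3 = 35; dropped labels = 2 × 35 = 70.
Actual frame index = 69916 − 70 = 69846.

69846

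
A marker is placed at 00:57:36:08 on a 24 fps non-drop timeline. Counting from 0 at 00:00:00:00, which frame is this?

82952

Total seconds to the label: (0 × 3600 + 57 × 60 + 36) = 3456.
Frame index = 3456 × 24 + 8 = 82952.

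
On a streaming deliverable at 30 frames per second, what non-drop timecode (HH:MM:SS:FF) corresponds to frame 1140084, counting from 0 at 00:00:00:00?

10:33:22:24

1140084 ÷ 30 = 38002 full seconds, remainder 24 frames.
38002 s = 10 h 33 min 22 s.
Timecode: 10:33:22:24.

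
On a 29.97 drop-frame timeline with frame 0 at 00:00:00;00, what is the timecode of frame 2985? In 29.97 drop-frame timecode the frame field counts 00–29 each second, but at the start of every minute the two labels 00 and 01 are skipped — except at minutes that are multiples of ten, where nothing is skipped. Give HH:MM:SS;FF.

00:01:39;17

Ten DF minutes hold 17982 frames, so frame 2985 lies in block 0 (frames 0–17981) with 2985 frames into that block.
The block's first minute is 1800 frames and the rest 1798 each; 2985 frames reaches minute 1, so 0 × 18 + 1 × 2 = 2 labels have been skipped so far.
Adding those back, label number 2985 + 2 = 2987 at 30 labels/s is 99 s + 17 f = 0 h 1 min 39 s frame 17, i.e. 00:01:39;17.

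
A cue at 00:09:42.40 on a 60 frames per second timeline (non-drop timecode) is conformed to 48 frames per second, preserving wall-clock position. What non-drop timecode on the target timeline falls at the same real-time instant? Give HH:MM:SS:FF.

Source frame index: (0×3600 + 9×60 + 42) × 60 + 40 = 34960.
Real time: 34960 / (60) = 1748/3 s.
Target frame: (1748/3) × (48) = 27968.
At 48 labels/s: frame 27968 → 00:09:42:32.

00:09:42:32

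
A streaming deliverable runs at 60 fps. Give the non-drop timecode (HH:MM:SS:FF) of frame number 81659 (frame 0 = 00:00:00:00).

81659 ÷ 60 = 1360 full seconds, remainder 59 frames.
1360 s = 0 h 22 min 40 s.
Timecode: 00:22:40:59.

00:22:40:59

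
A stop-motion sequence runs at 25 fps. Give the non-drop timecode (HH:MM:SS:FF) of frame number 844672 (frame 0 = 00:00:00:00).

844672 ÷ 25 = 33786 full seconds, remainder 22 frames.
33786 s = 9 h 23 min 6 s.
Timecode: 09:23:06:22.

09:23:06:22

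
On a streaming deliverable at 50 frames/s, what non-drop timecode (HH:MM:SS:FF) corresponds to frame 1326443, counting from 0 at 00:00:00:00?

07:22:08:43

1326443 ÷ 50 = 26528 full seconds, remainder 43 frames.
26528 s = 7 h 22 min 8 s.
Timecode: 07:22:08:43.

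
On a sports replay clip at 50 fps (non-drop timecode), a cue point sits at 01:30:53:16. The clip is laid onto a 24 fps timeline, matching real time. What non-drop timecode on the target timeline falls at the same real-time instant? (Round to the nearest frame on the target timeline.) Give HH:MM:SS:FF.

Source frame index: (1×3600 + 30×60 + 53) × 50 + 16 = 272666.
Real time: 272666 / (50) = 136333/25 s.
Target frame: (136333/25) × (24) = 3271992/25 ≈ 130879.680 → 130880.
At 24 labels/s: frame 130880 → 01:30:53:08.

01:30:53:08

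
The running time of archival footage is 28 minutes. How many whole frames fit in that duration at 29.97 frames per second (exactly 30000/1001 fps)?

28 min = 1680 s.
Frames = 1680 × 30000/1001 = 7200000/143 ≈ 50349.6503.
Complete frames: 50349.

50349 frames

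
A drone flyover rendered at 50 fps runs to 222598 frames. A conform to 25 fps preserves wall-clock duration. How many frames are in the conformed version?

Target frames = source frames × (target rate / source rate) = 222598 × (25)/(50) = 222598 × 1/2 = 111299.

111299 frames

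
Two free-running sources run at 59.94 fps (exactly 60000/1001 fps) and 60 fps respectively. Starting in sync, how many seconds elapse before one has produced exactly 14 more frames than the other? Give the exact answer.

The gap grows by |60 − 60000/1001| = 60/1001 frames per second.
Time for a 14-frame gap: 14 ÷ (60/1001) = 7007/30 s.

7007/30 seconds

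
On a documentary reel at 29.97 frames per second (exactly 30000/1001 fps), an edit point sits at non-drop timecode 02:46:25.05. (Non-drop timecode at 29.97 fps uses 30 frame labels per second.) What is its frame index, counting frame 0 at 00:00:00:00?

299555

Total seconds to the label: (2 × 3600 + 46 × 60 + 25) = 9985.
Frame index = 9985 × 30 + 5 = 299555.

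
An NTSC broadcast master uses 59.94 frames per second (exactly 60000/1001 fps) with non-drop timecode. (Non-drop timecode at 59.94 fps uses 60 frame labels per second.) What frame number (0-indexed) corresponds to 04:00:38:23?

Total seconds to the label: (4 × 3600 + 0 × 60 + 38) = 14438.
Frame index = 14438 × 60 + 23 = 866303.

frame 866303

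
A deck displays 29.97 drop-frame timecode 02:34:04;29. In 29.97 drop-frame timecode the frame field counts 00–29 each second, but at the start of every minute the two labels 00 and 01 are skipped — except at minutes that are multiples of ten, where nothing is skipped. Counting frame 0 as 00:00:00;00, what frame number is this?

277071

Complete 10-minute blocks: 15, each 17982 frames → 269730.
Remaining 4 whole minutes in the current block: 1800 + 3 × 1798 = 7194 frames.
Within the current minute: 4 × 30 + 29 − 2 = 147 (labels ;00/;01 skipped at this minute). Total = 269730 + 7194 + 147 = 277071.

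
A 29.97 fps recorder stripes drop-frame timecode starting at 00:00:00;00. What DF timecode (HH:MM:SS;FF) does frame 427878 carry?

03:57:56;26

Ten DF minutes hold 17982 frames, so frame 427878 lies in block 23 (frames 413586–431567) with 14292 frames into that block.
The block's first minute is 1800 frames and the rest 1798 each; 14292 frames reaches minute 7, so 23 × 18 + 7 × 2 = 428 labels have been skipped so far.
Adding those back, label number 427878 + 428 = 428306 at 30 labels/s is 14276 s + 26 f = 3 h 57 min 56 s frame 26, i.e. 03:57:56;26.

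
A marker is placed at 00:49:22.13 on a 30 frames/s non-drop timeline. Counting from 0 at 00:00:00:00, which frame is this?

frame 88873

Total seconds to the label: (0 × 3600 + 49 × 60 + 22) = 2962.
Frame index = 2962 × 30 + 13 = 88873.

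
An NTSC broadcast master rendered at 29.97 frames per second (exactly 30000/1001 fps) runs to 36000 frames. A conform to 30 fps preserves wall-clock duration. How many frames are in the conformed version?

Target frames = source frames × (target rate / source rate) = 36000 × (30)/(30000/1001) = 36000 × 1001/1000 = 36036.

36036 frames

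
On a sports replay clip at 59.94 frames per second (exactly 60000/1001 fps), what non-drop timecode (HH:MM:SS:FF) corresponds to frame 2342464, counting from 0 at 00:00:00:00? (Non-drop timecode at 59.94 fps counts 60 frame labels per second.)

10:50:41:04

2342464 ÷ 60 = 39041 full seconds, remainder 4 frames.
39041 s = 10 h 50 min 41 s.
Timecode: 10:50:41:04.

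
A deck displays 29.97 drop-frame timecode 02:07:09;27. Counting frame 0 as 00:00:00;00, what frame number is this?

228667

As if non-drop at 30 labels/s: (2 × 3600 + 7 × 60 + 9) × 30 + 27 = 228897.
Minute boundaries passed: 127; those not divisible by 10: 127 − 12 = 115; dropped labels = 2 × 115 = 230.
Actual frame index = 228897 − 230 = 228667.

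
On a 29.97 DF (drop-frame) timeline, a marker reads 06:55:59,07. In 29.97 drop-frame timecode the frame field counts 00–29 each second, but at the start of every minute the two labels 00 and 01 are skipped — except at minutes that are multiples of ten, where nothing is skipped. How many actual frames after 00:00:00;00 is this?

Complete 10-minute blocks: 41, each 17982 frames → 737262.
Remaining 5 whole minutes in the current block: 1800 + 4 × 1798 = 8992 frames.
Within the current minute: 59 × 30 + 7 − 2 = 1775 (labels ;00/;01 skipped at this minute). Total = 737262 + 8992 + 1775 = 748029.

748029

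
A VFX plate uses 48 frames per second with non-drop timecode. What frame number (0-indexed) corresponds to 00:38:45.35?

Total seconds to the label: (0 × 3600 + 38 × 60 + 45) = 2325.
Frame index = 2325 × 48 + 35 = 111635.

frame 111635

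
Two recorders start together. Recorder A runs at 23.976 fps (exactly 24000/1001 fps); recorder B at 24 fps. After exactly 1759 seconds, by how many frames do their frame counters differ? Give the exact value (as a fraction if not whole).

42216/1001 frames

A emits 24000/1001 × 1759 = 42216000/1001 frames; B emits 24 × 1759 = 42216.
Difference = 42216/1001 frames (≈ 42.1738); B is ahead of A.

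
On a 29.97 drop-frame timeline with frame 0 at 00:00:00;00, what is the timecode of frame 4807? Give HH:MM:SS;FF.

Each 10-minute DF block holds 10 × 60 × 30 − 9 × 2 = 17982 frames. 4807 ÷ 17982 → 0 full blocks, remainder 4807.
Within the partial block the first minute is 1800 frames and each further minute 1798, so 2 further minute boundaries passed. Total skipped labels = 18 × 0 + 2 × 2 = 4.
Non-drop label index = 4807 + 4 = 4811; at 30 labels/s that is 00:02:40:11, i.e. DF 00:02:40;11.

00:02:40;11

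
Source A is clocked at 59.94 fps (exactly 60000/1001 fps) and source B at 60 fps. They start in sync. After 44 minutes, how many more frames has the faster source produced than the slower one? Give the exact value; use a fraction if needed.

14400/91 frames

44 min = 2640 s.
A emits 60000/1001 × 2640 = 14400000/91 frames; B emits 60 × 2640 = 158400.
Difference = 14400/91 frames (≈ 158.2418); B is ahead of A.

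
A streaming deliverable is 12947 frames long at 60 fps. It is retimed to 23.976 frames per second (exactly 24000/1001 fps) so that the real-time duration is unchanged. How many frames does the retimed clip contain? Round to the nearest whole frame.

Frames at target rate = 12947 × (24000/1001) / (60) = 470800/91 ≈ 5173.626.
Nearest whole frame: 5174.

5174 frames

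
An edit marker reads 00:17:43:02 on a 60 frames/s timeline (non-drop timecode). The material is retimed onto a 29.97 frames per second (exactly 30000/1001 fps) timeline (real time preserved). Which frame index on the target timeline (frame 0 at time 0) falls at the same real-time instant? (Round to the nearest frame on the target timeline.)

frame 31859

Source frame index: (0×3600 + 17×60 + 43) × 60 + 2 = 63782.
Real time: 63782 / (60) = 31891/30 s.
Target frame: (31891/30) × (30000/1001) = 31891000/1001 ≈ 31859.141 → 31859.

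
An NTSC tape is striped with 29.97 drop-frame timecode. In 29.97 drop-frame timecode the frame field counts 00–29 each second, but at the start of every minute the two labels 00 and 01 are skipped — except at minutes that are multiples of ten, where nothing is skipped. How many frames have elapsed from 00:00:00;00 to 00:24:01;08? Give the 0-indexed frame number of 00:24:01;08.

43194

As if non-drop at 30 labels/s: (0 × 3600 + 24 × 60 + 1) × 30 + 8 = 43238.
Minute boundaries passed: 24; those not divisible by 10: 24 − 2 = 22; dropped labels = 2 × 22 = 44.
Actual frame index = 43238 − 44 = 43194.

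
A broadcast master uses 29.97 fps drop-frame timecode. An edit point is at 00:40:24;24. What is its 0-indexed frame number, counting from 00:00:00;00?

72672

As if non-drop at 30 labels/s: (0 × 3600 + 40 × 60 + 24) × 30 + 24 = 72744.
Minute boundaries passed: 40; those not divisible by 10: 40 − 4 = 36; dropped labels = 2 × 36 = 72.
Actual frame index = 72744 − 72 = 72672.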